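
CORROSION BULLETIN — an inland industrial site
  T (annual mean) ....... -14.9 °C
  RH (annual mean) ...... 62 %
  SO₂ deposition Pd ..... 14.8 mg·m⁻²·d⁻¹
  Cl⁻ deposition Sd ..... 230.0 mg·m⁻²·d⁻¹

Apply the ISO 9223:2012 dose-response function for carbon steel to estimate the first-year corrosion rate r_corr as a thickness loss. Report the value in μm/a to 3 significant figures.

r_corr = 13.3 μm/a

carbon steel: T≤10 °C ⇒ hinge +0.150·(-14.9−10) = -3.7350
  sulphur-dioxide contribution → 0.5928 μm/a
  chloride contribution → 12.66 μm/a
  ⇒ r_corr(carbon steel) = 13.26 μm/a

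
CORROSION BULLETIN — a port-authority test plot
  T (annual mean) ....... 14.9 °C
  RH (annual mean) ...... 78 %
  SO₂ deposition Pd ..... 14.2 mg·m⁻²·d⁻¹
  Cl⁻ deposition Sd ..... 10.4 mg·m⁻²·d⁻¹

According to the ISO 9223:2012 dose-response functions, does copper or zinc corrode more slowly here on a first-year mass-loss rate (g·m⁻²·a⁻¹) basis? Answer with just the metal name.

copper: f(T) = -0.080·(T−10) [T>10 °C] = -0.3920
  sulphur-dioxide contribution → 0.7116 μm/a
  chloride contribution → 0.6636 μm/a
  ⇒ r_corr(copper) = 1.375 μm/a
  mass loss = 1.375 μm/a × 8.96 g/cm³ = 12.32 g·m⁻²·a⁻¹
zinc: f(T) = -0.071·(T−10) [T>10 °C] = -0.3479
  sulphur-dioxide contribution → 1.059 μm/a
  chloride contribution → 0.4403 μm/a
  total first-year rate 1.499 μm/a
  mass loss = 1.499 μm/a × 7.14 g/cm³ = 10.7 g·m⁻²·a⁻¹
Ordering by g·m⁻²·a⁻¹: copper (12.3) > zinc (10.7)

zinc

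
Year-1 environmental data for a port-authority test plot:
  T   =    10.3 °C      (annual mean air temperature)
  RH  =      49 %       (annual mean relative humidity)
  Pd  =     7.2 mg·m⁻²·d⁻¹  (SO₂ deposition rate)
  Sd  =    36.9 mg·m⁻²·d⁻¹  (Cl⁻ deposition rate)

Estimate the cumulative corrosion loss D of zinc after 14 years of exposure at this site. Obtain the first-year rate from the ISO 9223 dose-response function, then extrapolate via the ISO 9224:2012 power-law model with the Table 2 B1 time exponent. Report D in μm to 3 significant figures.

D(14) = 6.61 μm

zinc: T>10 °C ⇒ hinge -0.071·(10.3−10) = -0.0213
  sulphur-dioxide contribution → 0.2867 μm/a
  chloride contribution → 0.4861 μm/a
  total first-year rate 0.7728 μm/a
ISO 9224: D(t) = r_corr · t^b with b = 0.813 (zinc, B1)
  D(14) = 0.7728 × 14^0.813 = 0.7728 × 8.547 = 6.605 μm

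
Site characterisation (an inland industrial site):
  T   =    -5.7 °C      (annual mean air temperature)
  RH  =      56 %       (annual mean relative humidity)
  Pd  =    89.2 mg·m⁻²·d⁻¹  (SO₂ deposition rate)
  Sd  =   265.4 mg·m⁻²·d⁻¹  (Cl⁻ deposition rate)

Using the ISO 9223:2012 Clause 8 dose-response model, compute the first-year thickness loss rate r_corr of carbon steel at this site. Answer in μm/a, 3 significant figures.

carbon steel: f(T) = +0.150·(T−10) [T≤10 °C] = -2.3550
  sulphur-dioxide contribution → 5.319 μm/a
  chloride contribution → 16.4 μm/a
  total first-year rate 21.72 μm/a

r_corr = 21.7 μm/a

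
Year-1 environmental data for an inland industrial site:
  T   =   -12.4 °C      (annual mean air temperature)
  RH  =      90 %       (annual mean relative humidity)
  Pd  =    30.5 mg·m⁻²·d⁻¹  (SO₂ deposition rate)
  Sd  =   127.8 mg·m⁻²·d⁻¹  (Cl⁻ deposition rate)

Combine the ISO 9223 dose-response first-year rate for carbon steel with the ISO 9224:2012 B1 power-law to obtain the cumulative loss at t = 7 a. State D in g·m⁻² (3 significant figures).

D(7) = 580 g·m⁻²

carbon steel: f(T) = +0.150·(T−10) [T≤10 °C] = -3.3600
  Pd branch = 1.77·Pd^0.52·e^(0.02·RH+f) = 2.199 μm/a
  Sd branch = 0.102·Sd^0.62·e^(0.033·RH+0.04·T) = 24.5 μm/a
  r_corr = 2.199 + 24.5 = 26.7 μm/a
Power-law: D(7) = r_corr · 7^0.523
  D(7) = 26.7 × 7^0.523 = 26.7 × 2.767 = 73.86 μm
  Mass loss = 73.86 μm × 7.85 g/cm³ = 579.8 g·m⁻²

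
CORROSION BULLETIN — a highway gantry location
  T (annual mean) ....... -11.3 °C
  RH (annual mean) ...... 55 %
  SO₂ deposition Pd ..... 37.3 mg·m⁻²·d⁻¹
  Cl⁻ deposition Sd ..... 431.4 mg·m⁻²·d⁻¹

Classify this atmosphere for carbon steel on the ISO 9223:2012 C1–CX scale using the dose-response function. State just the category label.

carbon steel: f(T) = +0.150·(T−10) [T≤10 °C] = -3.1950
  sulphur-dioxide contribution → 1.43 μm/a
  chloride contribution → 17.15 μm/a
  total first-year rate 18.58 μm/a
ISO 9223 Table 2 (carbon steel): 1.3 < 18.6 ≤ 25 μm/a ⇒ C2

C2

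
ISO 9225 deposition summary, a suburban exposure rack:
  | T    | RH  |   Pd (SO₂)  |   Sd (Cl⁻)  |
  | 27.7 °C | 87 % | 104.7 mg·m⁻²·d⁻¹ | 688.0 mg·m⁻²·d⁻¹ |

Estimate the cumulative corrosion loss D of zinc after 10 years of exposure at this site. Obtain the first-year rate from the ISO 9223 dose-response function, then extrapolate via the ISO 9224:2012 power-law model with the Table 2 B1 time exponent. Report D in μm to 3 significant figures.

D(10) = 110 μm

zinc: f(T) = -0.071·(T−10) [T>10 °C] = -1.2567
  Pd branch = 0.0129·Pd^0.44·e^(0.046·RH+f) = 1.555 μm/a
  Cl⁻ term: 0.0175·688.0^0.57·exp(0.008·87+0.085·27.7) = 15.32
  sum: 1.555 + 15.32 → r_corr = 16.88 μm/a
ISO 9224: D(t) = r_corr · t^b with b = 0.813 (zinc, B1)
  D(10) = 16.88 × 10^0.813 = 16.88 × 6.501 = 109.7 μm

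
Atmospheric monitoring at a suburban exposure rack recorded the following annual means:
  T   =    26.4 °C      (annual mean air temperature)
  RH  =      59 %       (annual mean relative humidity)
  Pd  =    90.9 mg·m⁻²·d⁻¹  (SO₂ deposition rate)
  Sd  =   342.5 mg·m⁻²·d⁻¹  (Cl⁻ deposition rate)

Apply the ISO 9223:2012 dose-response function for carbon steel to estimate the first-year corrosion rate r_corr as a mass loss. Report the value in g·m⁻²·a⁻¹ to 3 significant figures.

carbon steel: T>10 °C ⇒ hinge -0.054·(26.4−10) = -0.8856
  Pd branch = 1.77·Pd^0.52·e^(0.02·RH+f) = 24.79 μm/a
  Sd branch = 0.102·Sd^0.62·e^(0.033·RH+0.04·T) = 76.61 μm/a
  sum: 24.79 + 76.61 → r_corr = 101.4 μm/a
Convert to mass loss: 101.4 μm/a × 7.85 g/cm³ = 796 g·m⁻²·a⁻¹

r_corr = 796 g·m⁻²·a⁻¹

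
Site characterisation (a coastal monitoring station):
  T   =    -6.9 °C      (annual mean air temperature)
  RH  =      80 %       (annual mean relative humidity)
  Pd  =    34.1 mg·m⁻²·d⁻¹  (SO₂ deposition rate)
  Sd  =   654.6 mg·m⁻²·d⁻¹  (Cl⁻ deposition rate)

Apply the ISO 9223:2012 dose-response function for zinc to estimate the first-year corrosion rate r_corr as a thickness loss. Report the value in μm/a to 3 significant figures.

zinc: T≤10 °C ⇒ hinge +0.038·(-6.9−10) = -0.6422
  sulphur-dioxide contribution → 1.271 μm/a
  chloride contribution → 0.7437 μm/a
  total first-year rate 2.015 μm/a

r_corr = 2.02 μm/a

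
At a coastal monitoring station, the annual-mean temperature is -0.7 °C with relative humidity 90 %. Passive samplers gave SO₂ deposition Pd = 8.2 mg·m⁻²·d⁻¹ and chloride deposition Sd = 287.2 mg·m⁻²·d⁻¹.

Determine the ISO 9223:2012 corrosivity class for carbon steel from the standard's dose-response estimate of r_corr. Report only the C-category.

C4

carbon steel: temperature factor f = +0.150·(-10.7) = -1.6050
  sulphur-dioxide contribution → 6.425 μm/a
  chloride contribution → 64.62 μm/a
  total first-year rate 71.04 μm/a
71 μm/a falls in (50, 80] for carbon steel → category C4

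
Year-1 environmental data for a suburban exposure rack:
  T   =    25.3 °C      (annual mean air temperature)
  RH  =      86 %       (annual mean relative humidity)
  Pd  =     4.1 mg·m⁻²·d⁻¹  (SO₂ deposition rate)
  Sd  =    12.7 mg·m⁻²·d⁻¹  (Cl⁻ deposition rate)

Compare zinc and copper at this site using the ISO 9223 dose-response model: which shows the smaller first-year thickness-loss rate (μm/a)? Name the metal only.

zinc

zinc: temperature factor f = -0.071·(15.3) = -1.0863
  SO₂ term: 0.0129·4.1^0.44·exp(0.046·86-1.0863) = 0.4232
  Cl⁻ term: 0.0175·12.7^0.57·exp(0.008·86+0.085·25.3) = 1.273
  sum: 0.4232 + 1.273 → r_corr = 1.697 μm/a
copper: f(T) = -0.080·(T−10) [T>10 °C] = -1.2240
  SO₂ term: 0.0053·4.1^0.26·exp(0.059·86-1.2240) = 0.3594
  Sd branch = 0.01025·Sd^0.27·e^(0.036·RH+0.049·T) = 1.555 μm/a
  r_corr = 0.3594 + 1.555 = 1.914 μm/a
Ordering by μm/a: copper (1.91) > zinc (1.7)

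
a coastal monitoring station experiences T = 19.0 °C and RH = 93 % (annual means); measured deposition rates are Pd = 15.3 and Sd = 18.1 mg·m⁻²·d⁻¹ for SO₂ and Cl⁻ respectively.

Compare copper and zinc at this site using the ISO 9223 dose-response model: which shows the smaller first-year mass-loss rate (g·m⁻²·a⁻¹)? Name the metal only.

copper: temperature factor f = -0.080·(9.0) = -0.7200
  sulphur-dioxide contribution → 1.266 μm/a
  chloride contribution → 1.617 μm/a
  ⇒ r_corr(copper) = 2.883 μm/a
  mass loss = 2.883 μm/a × 8.96 g/cm³ = 25.83 g·m⁻²·a⁻¹
zinc: temperature factor f = -0.071·(9.0) = -0.6390
  sulphur-dioxide contribution → 1.63 μm/a
  chloride contribution → 0.9648 μm/a
  total first-year rate 2.595 μm/a
  mass loss = 2.595 μm/a × 7.14 g/cm³ = 18.53 g·m⁻²·a⁻¹
Ordering by g·m⁻²·a⁻¹: copper (25.8) > zinc (18.5)

zinc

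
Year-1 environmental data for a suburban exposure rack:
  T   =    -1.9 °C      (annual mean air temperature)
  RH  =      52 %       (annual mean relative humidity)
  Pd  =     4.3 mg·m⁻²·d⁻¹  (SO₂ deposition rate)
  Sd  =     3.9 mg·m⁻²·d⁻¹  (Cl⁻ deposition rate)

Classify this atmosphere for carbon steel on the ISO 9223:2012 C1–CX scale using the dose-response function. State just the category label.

carbon steel: temperature factor f = +0.150·(-11.9) = -1.7850
  SO₂ term: 1.77·4.3^0.52·exp(0.02·52-1.7850) = 1.794
  Sd branch = 0.102·Sd^0.62·e^(0.033·RH+0.04·T) = 1.223 μm/a
  r_corr = 1.794 + 1.223 = 3.017 μm/a
3.02 μm/a falls in (1.3, 25] for carbon steel → category C2

C2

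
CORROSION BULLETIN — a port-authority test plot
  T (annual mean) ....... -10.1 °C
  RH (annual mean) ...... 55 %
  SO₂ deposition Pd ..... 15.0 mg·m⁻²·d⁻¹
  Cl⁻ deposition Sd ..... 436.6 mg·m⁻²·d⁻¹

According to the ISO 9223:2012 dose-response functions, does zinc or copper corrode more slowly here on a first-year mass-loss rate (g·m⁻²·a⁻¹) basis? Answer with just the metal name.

copper

zinc: T≤10 °C ⇒ hinge +0.038·(-10.1−10) = -0.7638
  Pd branch = 0.0129·Pd^0.44·e^(0.046·RH+f) = 0.2484 μm/a
  Sd branch = 0.0175·Sd^0.57·e^(0.008·RH+0.085·T) = 0.3682 μm/a
  r_corr = 0.2484 + 0.3682 = 0.6166 μm/a
  mass loss = 0.6166 μm/a × 7.14 g/cm³ = 4.403 g·m⁻²·a⁻¹
copper: f(T) = +0.126·(T−10) [T≤10 °C] = -2.5326
  Pd branch = 0.0053·Pd^0.26·e^(0.059·RH+f) = 0.02185 μm/a
  Sd branch = 0.01025·Sd^0.27·e^(0.036·RH+0.049·T) = 0.2336 μm/a
  sum: 0.02185 + 0.2336 → r_corr = 0.2555 μm/a
  mass loss = 0.2555 μm/a × 8.96 g/cm³ = 2.289 g·m⁻²·a⁻¹
Ordering by g·m⁻²·a⁻¹: zinc (4.4) > copper (2.29)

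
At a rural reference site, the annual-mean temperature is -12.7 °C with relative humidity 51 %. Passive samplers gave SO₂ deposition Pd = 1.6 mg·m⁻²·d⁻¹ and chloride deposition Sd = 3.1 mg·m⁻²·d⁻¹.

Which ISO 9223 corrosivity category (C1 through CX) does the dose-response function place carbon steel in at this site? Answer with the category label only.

carbon steel: temperature factor f = +0.150·(-22.7) = -3.4050
  SO₂ term: 1.77·1.6^0.52·exp(0.02·51-3.4050) = 0.2081
  Cl⁻ term: 0.102·3.1^0.62·exp(0.033·51+0.04·-12.7) = 0.6661
  r_corr = 0.2081 + 0.6661 = 0.8742 μm/a
0.874 μm/a falls in (0, 1.3] for carbon steel → category C1

C1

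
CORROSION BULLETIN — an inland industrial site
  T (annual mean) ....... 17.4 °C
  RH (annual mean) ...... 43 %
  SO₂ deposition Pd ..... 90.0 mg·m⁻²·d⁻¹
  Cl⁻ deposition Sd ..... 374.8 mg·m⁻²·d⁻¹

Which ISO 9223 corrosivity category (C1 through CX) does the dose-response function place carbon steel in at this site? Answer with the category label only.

carbon steel: f(T) = -0.054·(T−10) [T>10 °C] = -0.3996
  sulphur-dioxide contribution → 29.12 μm/a
  chloride contribution → 33.33 μm/a
  ⇒ r_corr(carbon steel) = 62.45 μm/a
Category bounds: 50…80 μm/a bracket r_corr ⇒ C4

C4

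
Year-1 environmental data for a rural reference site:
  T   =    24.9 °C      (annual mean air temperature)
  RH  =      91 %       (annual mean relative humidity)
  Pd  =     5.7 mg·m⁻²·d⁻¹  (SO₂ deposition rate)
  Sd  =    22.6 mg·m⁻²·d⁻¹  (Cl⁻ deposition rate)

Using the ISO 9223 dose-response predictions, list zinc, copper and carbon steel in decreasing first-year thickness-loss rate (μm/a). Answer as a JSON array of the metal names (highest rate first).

["carbon steel", "copper", "zinc"]

zinc: f(T) = -0.071·(T−10) [T>10 °C] = -1.0579
  Pd branch = 0.0129·Pd^0.44·e^(0.046·RH+f) = 0.6334 μm/a
  Sd branch = 0.0175·Sd^0.57·e^(0.008·RH+0.085·T) = 1.779 μm/a
  r_corr = 0.6334 + 1.779 = 2.413 μm/a
copper: temperature factor f = -0.080·(14.9) = -1.1920
  SO₂ term: 0.0053·5.7^0.26·exp(0.059·91-1.1920) = 0.5431
  Sd branch = 0.01025·Sd^0.27·e^(0.036·RH+0.049·T) = 2.133 μm/a
  sum: 0.5431 + 2.133 → r_corr = 2.676 μm/a
carbon steel: T>10 °C ⇒ hinge -0.054·(24.9−10) = -0.8046
  Pd branch = 1.77·Pd^0.52·e^(0.02·RH+f) = 12.08 μm/a
  Cl⁻ term: 0.102·22.6^0.62·exp(0.033·91+0.04·24.9) = 38.45
  r_corr = 12.08 + 38.45 = 50.53 μm/a
Ordering by μm/a: carbon steel (50.5) > copper (2.68) > zinc (2.41)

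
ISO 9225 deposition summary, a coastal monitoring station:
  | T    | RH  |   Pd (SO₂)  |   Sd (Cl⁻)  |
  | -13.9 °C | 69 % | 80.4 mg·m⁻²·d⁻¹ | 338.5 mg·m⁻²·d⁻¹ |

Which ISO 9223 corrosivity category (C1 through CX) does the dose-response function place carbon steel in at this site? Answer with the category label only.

carbon steel: f(T) = +0.150·(T−10) [T≤10 °C] = -3.5850
  Pd branch = 1.77·Pd^0.52·e^(0.02·RH+f) = 1.91 μm/a
  Sd branch = 0.102·Sd^0.62·e^(0.033·RH+0.04·T) = 21.1 μm/a
  sum: 1.91 + 21.1 → r_corr = 23.01 μm/a
ISO 9223 Table 2 (carbon steel): 1.3 < 23 ≤ 25 μm/a ⇒ C2

C2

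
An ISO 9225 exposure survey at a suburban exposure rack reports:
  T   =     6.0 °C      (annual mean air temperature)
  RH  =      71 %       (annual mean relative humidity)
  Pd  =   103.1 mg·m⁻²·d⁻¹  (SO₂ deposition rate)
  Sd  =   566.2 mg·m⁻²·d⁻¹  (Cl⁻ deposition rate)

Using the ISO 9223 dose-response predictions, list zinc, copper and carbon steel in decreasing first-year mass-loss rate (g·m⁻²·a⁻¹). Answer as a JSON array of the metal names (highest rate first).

zinc: f(T) = +0.038·(T−10) [T≤10 °C] = -0.1520
  SO₂ term: 0.0129·103.1^0.44·exp(0.046·71-0.1520) = 2.233
  Cl⁻ term: 0.0175·566.2^0.57·exp(0.008·71+0.085·6.0) = 1.907
  r_corr = 2.233 + 1.907 = 4.14 μm/a
  mass loss = 4.14 μm/a × 7.14 g/cm³ = 29.56 g·m⁻²·a⁻¹
copper: temperature factor f = +0.126·(-4.0) = -0.5040
  Pd branch = 0.0053·Pd^0.26·e^(0.059·RH+f) = 0.7049 μm/a
  Cl⁻ term: 0.01025·566.2^0.27·exp(0.036·71+0.049·6.0) = 0.9812
  sum: 0.7049 + 0.9812 → r_corr = 1.686 μm/a
  mass loss = 1.686 μm/a × 8.96 g/cm³ = 15.11 g·m⁻²·a⁻¹
carbon steel: temperature factor f = +0.150·(-4.0) = -0.6000
  Pd branch = 1.77·Pd^0.52·e^(0.02·RH+f) = 44.77 μm/a
  Sd branch = 0.102·Sd^0.62·e^(0.033·RH+0.04·T) = 68.74 μm/a
  sum: 44.77 + 68.74 → r_corr = 113.5 μm/a
  mass loss = 113.5 μm/a × 7.85 g/cm³ = 891.1 g·m⁻²·a⁻¹
Ordering by g·m⁻²·a⁻¹: carbon steel (891) > zinc (29.6) > copper (15.1)

["carbon steel", "zinc", "copper"]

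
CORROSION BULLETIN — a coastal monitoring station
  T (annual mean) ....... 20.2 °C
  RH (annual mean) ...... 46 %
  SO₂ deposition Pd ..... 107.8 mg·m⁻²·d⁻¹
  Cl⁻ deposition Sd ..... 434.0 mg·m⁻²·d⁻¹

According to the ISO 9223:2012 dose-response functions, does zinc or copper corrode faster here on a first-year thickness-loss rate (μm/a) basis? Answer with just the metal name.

zinc: f(T) = -0.071·(T−10) [T>10 °C] = -0.7242
  Pd branch = 0.0129·Pd^0.44·e^(0.046·RH+f) = 0.4068 μm/a
  Cl⁻ term: 0.0175·434.0^0.57·exp(0.008·46+0.085·20.2) = 4.487
  r_corr = 0.4068 + 4.487 = 4.893 μm/a
copper: f(T) = -0.080·(T−10) [T>10 °C] = -0.8160
  SO₂ term: 0.0053·107.8^0.26·exp(0.059·46-0.8160) = 0.1194
  Sd branch = 0.01025·Sd^0.27·e^(0.036·RH+0.049·T) = 0.7446 μm/a
  r_corr = 0.1194 + 0.7446 = 0.864 μm/a
Ordering by μm/a: zinc (4.89) > copper (0.864)

zinc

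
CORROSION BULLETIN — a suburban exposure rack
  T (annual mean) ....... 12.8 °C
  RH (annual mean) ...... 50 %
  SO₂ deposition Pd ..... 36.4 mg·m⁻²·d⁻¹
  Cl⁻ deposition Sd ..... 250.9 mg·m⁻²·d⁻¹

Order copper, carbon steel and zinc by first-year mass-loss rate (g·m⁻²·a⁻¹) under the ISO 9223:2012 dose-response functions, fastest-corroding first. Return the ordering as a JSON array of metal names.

["carbon steel", "zinc", "copper"]

copper: f(T) = -0.080·(T−10) [T>10 °C] = -0.2240
  Pd branch = 0.0053·Pd^0.26·e^(0.059·RH+f) = 0.2061 μm/a
  Sd branch = 0.01025·Sd^0.27·e^(0.036·RH+0.049·T) = 0.5161 μm/a
  sum: 0.2061 + 0.5161 → r_corr = 0.7222 μm/a
  mass loss = 0.7222 μm/a × 8.96 g/cm³ = 6.471 g·m⁻²·a⁻¹
carbon steel: T>10 °C ⇒ hinge -0.054·(12.8−10) = -0.1512
  Pd branch = 1.77·Pd^0.52·e^(0.02·RH+f) = 26.81 μm/a
  Sd branch = 0.102·Sd^0.62·e^(0.033·RH+0.04·T) = 27.24 μm/a
  r_corr = 26.81 + 27.24 = 54.06 μm/a
  mass loss = 54.06 μm/a × 7.85 g/cm³ = 424.3 g·m⁻²·a⁻¹
zinc: temperature factor f = -0.071·(2.8) = -0.1988
  Pd branch = 0.0129·Pd^0.44·e^(0.046·RH+f) = 0.5129 μm/a
  Cl⁻ term: 0.0175·250.9^0.57·exp(0.008·50+0.085·12.8) = 1.807
  r_corr = 0.5129 + 1.807 = 2.32 μm/a
  mass loss = 2.32 μm/a × 7.14 g/cm³ = 16.56 g·m⁻²·a⁻¹
Ordering by g·m⁻²·a⁻¹: carbon steel (424) > zinc (16.6) > copper (6.47)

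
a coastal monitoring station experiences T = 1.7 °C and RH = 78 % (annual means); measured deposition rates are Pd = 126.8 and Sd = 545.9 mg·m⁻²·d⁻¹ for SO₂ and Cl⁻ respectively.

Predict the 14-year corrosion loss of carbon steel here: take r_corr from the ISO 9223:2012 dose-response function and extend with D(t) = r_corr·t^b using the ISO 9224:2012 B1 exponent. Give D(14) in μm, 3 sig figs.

D(14) = 403 μm

carbon steel: temperature factor f = +0.150·(-8.3) = -1.2450
  Pd branch = 1.77·Pd^0.52·e^(0.02·RH+f) = 30.09 μm/a
  Sd branch = 0.102·Sd^0.62·e^(0.033·RH+0.04·T) = 71.29 μm/a
  r_corr = 30.09 + 71.29 = 101.4 μm/a
Power-law: D(14) = r_corr · 14^0.523
  D(14) = 101.4 × 14^0.523 = 101.4 × 3.976 = 403.1 μm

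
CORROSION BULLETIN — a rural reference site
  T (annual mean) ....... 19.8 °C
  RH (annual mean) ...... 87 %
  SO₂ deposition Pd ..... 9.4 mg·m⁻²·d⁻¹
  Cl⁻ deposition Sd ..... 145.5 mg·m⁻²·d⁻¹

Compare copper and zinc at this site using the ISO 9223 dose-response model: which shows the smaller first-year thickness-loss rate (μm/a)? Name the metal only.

copper

copper: temperature factor f = -0.080·(9.8) = -0.7840
  SO₂ term: 0.0053·9.4^0.26·exp(0.059·87-0.7840) = 0.7346
  Cl⁻ term: 0.01025·145.5^0.27·exp(0.036·87+0.049·19.8) = 2.378
  r_corr = 0.7346 + 2.378 = 3.113 μm/a
zinc: T>10 °C ⇒ hinge -0.071·(19.8−10) = -0.6958
  Pd branch = 0.0129·Pd^0.44·e^(0.046·RH+f) = 0.9433 μm/a
  Cl⁻ term: 0.0175·145.5^0.57·exp(0.008·87+0.085·19.8) = 3.229
  r_corr = 0.9433 + 3.229 = 4.172 μm/a
Ordering by μm/a: zinc (4.17) > copper (3.11)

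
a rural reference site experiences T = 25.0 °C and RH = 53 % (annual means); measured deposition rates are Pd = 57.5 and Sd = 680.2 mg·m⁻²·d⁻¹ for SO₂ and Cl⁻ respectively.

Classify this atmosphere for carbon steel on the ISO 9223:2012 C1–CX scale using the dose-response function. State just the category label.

C5

carbon steel: T>10 °C ⇒ hinge -0.054·(25.0−10) = -0.8100
  Pd branch = 1.77·Pd^0.52·e^(0.02·RH+f) = 18.69 μm/a
  Sd branch = 0.102·Sd^0.62·e^(0.033·RH+0.04·T) = 90.93 μm/a
  r_corr = 18.69 + 90.93 = 109.6 μm/a
110 μm/a falls in (80, 200] for carbon steel → category C5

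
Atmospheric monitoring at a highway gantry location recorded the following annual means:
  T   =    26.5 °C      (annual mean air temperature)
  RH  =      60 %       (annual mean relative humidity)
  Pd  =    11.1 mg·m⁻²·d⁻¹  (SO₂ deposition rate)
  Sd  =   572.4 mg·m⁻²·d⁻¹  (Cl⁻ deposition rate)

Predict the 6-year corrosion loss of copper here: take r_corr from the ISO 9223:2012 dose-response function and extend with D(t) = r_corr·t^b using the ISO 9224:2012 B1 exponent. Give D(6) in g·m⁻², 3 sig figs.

copper: T>10 °C ⇒ hinge -0.080·(26.5−10) = -1.3200
  sulphur-dioxide contribution → 0.09124 μm/a
  chloride contribution → 1.808 μm/a
  total first-year rate 1.9 μm/a
Long-term exponent b (ISO 9224 Table 2, B1) = 0.667
  D(6) = 1.9 × 6^0.667 = 1.9 × 3.304 = 6.276 μm
  Mass loss = 6.276 μm × 8.96 g/cm³ = 56.24 g·m⁻²

D(6) = 56.2 g·m⁻²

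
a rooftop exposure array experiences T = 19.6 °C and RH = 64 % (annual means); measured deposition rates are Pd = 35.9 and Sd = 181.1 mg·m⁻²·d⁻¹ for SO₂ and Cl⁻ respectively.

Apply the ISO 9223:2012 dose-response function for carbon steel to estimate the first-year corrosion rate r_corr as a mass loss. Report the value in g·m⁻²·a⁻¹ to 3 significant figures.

r_corr = 556 g·m⁻²·a⁻¹

carbon steel: temperature factor f = -0.054·(9.6) = -0.5184
  sulphur-dioxide contribution → 24.4 μm/a
  chloride contribution → 46.37 μm/a
  ⇒ r_corr(carbon steel) = 70.77 μm/a
Convert to mass loss: 70.77 μm/a × 7.85 g/cm³ = 555.5 g·m⁻²·a⁻¹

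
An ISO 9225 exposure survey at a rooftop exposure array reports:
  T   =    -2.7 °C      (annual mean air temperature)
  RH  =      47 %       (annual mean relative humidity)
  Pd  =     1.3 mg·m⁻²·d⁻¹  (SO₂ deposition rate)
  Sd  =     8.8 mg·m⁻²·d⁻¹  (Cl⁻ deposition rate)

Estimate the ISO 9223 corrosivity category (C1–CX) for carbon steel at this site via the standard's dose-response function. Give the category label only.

C2

carbon steel: temperature factor f = +0.150·(-12.7) = -1.9050
  SO₂ term: 1.77·1.3^0.52·exp(0.02·47-1.9050) = 0.7729
  Cl⁻ term: 0.102·8.8^0.62·exp(0.033·47+0.04·-2.7) = 1.663
  sum: 0.7729 + 1.663 → r_corr = 2.436 μm/a
Category bounds: 1.3…25 μm/a bracket r_corr ⇒ C2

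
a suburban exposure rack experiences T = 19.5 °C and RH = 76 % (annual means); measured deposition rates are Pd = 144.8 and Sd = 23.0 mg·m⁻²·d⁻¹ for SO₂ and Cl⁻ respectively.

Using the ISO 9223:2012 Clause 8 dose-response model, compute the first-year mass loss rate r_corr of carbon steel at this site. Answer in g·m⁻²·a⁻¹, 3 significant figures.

carbon steel: temperature factor f = -0.054·(9.5) = -0.5130
  SO₂ term: 1.77·144.8^0.52·exp(0.02·76-0.5130) = 64.4
  Cl⁻ term: 0.102·23.0^0.62·exp(0.033·76+0.04·19.5) = 19.09
  sum: 64.4 + 19.09 → r_corr = 83.49 μm/a
Convert to mass loss: 83.49 μm/a × 7.85 g/cm³ = 655.4 g·m⁻²·a⁻¹

r_corr = 655 g·m⁻²·a⁻¹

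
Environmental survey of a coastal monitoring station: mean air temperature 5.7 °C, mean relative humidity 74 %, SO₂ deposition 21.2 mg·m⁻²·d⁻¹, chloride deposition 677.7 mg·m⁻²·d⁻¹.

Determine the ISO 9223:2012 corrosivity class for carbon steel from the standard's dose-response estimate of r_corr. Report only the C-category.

C5

carbon steel: f(T) = +0.150·(T−10) [T≤10 °C] = -0.6450
  Pd branch = 1.77·Pd^0.52·e^(0.02·RH+f) = 19.97 μm/a
  Cl⁻ term: 0.102·677.7^0.62·exp(0.033·74+0.04·5.7) = 83.83
  r_corr = 19.97 + 83.83 = 103.8 μm/a
ISO 9223 Table 2 (carbon steel): 80 < 104 ≤ 200 μm/a ⇒ C5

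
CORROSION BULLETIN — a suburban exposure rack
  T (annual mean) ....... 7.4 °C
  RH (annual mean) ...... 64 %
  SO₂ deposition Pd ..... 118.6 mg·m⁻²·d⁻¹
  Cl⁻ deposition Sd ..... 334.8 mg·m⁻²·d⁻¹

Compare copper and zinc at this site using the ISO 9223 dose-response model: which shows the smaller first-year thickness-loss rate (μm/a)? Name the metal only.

copper: temperature factor f = +0.126·(-2.6) = -0.3276
  Pd branch = 0.0053·Pd^0.26·e^(0.059·RH+f) = 0.577 μm/a
  Sd branch = 0.01025·Sd^0.27·e^(0.036·RH+0.049·T) = 0.7088 μm/a
  sum: 0.577 + 0.7088 → r_corr = 1.286 μm/a
zinc: temperature factor f = +0.038·(-2.6) = -0.0988
  SO₂ term: 0.0129·118.6^0.44·exp(0.046·64-0.0988) = 1.815
  Sd branch = 0.0175·Sd^0.57·e^(0.008·RH+0.085·T) = 1.506 μm/a
  r_corr = 1.815 + 1.506 = 3.32 μm/a
Ordering by μm/a: zinc (3.32) > copper (1.29)

copper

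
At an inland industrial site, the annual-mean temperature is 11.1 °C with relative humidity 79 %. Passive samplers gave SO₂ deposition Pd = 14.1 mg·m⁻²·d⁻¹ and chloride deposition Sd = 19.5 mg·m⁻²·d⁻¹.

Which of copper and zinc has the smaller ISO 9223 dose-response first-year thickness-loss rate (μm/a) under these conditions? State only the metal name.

copper

copper: f(T) = -0.080·(T−10) [T>10 °C] = -0.0880
  Pd branch = 0.0053·Pd^0.26·e^(0.059·RH+f) = 1.021 μm/a
  Cl⁻ term: 0.01025·19.5^0.27·exp(0.036·79+0.049·11.1) = 0.6767
  sum: 1.021 + 0.6767 → r_corr = 1.698 μm/a
zinc: temperature factor f = -0.071·(1.1) = -0.0781
  SO₂ term: 0.0129·14.1^0.44·exp(0.046·79-0.0781) = 1.447
  Sd branch = 0.0175·Sd^0.57·e^(0.008·RH+0.085·T) = 0.4598 μm/a
  sum: 1.447 + 0.4598 → r_corr = 1.907 μm/a
Ordering by μm/a: zinc (1.91) > copper (1.7)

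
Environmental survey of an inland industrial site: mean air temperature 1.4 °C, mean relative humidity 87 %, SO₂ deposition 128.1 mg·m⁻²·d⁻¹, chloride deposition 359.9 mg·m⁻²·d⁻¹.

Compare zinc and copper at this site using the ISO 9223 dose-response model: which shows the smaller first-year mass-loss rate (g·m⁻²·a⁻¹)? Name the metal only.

copper

zinc: T≤10 °C ⇒ hinge +0.038·(1.4−10) = -0.3268
  Pd branch = 0.0129·Pd^0.44·e^(0.046·RH+f) = 4.306 μm/a
  Cl⁻ term: 0.0175·359.9^0.57·exp(0.008·87+0.085·1.4) = 1.132
  r_corr = 4.306 + 1.132 = 5.438 μm/a
  mass loss = 5.438 μm/a × 7.14 g/cm³ = 38.83 g·m⁻²·a⁻¹
copper: T≤10 °C ⇒ hinge +0.126·(1.4−10) = -1.0836
  Pd branch = 0.0053·Pd^0.26·e^(0.059·RH+f) = 1.074 μm/a
  Sd branch = 0.01025·Sd^0.27·e^(0.036·RH+0.049·T) = 1.233 μm/a
  r_corr = 1.074 + 1.233 = 2.306 μm/a
  mass loss = 2.306 μm/a × 8.96 g/cm³ = 20.67 g·m⁻²·a⁻¹
Ordering by g·m⁻²·a⁻¹: zinc (38.8) > copper (20.7)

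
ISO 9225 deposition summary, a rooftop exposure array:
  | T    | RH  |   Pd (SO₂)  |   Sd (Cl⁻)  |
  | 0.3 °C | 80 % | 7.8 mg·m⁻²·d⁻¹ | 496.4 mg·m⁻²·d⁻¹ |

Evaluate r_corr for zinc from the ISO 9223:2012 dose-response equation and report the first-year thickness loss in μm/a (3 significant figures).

r_corr = 2.04 μm/a

zinc: f(T) = +0.038·(T−10) [T≤10 °C] = -0.3686
  SO₂ term: 0.0129·7.8^0.44·exp(0.046·80-0.3686) = 0.8734
  Cl⁻ term: 0.0175·496.4^0.57·exp(0.008·80+0.085·0.3) = 1.171
  r_corr = 0.8734 + 1.171 = 2.045 μm/a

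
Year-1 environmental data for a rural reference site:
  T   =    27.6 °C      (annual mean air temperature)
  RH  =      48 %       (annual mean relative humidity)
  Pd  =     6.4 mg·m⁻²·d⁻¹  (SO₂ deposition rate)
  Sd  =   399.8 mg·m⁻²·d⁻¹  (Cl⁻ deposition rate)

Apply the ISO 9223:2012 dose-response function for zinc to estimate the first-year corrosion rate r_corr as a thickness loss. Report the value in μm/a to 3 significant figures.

r_corr = 8.24 μm/a

zinc: f(T) = -0.071·(T−10) [T>10 °C] = -1.2496
  sulphur-dioxide contribution → 0.07613 μm/a
  chloride contribution → 8.16 μm/a
  ⇒ r_corr(zinc) = 8.237 μm/a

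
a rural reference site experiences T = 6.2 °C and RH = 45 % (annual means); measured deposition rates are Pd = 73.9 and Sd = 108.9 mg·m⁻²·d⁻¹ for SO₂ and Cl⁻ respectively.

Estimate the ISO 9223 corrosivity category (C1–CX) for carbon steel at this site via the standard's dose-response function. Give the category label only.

C3

carbon steel: T≤10 °C ⇒ hinge +0.150·(6.2−10) = -0.5700
  sulphur-dioxide contribution → 23.07 μm/a
  chloride contribution → 10.57 μm/a
  ⇒ r_corr(carbon steel) = 33.64 μm/a
33.6 μm/a falls in (25, 50] for carbon steel → category C3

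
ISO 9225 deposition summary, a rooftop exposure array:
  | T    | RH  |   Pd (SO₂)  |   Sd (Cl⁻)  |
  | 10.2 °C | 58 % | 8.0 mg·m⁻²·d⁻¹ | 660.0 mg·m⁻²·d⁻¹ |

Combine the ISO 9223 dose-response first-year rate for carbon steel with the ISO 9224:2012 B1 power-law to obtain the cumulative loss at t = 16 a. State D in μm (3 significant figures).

D(16) = 318 μm

carbon steel: f(T) = -0.054·(T−10) [T>10 °C] = -0.0108
  Pd branch = 1.77·Pd^0.52·e^(0.02·RH+f) = 16.47 μm/a
  Cl⁻ term: 0.102·660.0^0.62·exp(0.033·58+0.04·10.2) = 58.23
  sum: 16.47 + 58.23 → r_corr = 74.7 μm/a
ISO 9224: D(t) = r_corr · t^b with b = 0.523 (carbon steel, B1)
  D(16) = 74.7 × 16^0.523 = 74.7 × 4.263 = 318.5 μm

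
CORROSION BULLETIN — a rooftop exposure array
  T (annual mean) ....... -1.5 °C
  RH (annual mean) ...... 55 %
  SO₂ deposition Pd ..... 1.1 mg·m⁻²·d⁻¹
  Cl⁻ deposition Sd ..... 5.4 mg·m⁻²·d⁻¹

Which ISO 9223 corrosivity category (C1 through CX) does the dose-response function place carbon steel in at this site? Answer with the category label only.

carbon steel: f(T) = +0.150·(T−10) [T≤10 °C] = -1.7250
  Pd branch = 1.77·Pd^0.52·e^(0.02·RH+f) = 0.9956 μm/a
  Cl⁻ term: 0.102·5.4^0.62·exp(0.033·55+0.04·-1.5) = 1.678
  r_corr = 0.9956 + 1.678 = 2.674 μm/a
Category bounds: 1.3…25 μm/a bracket r_corr ⇒ C2

C2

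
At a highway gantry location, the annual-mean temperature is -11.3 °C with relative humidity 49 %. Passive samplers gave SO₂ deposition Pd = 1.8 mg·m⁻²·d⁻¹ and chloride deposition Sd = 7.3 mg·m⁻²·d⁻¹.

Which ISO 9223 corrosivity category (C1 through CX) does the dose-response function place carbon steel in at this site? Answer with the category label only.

C2

carbon steel: temperature factor f = +0.150·(-21.3) = -3.1950
  sulphur-dioxide contribution → 0.2623 μm/a
  chloride contribution → 1.122 μm/a
  total first-year rate 1.384 μm/a
Category bounds: 1.3…25 μm/a bracket r_corr ⇒ C2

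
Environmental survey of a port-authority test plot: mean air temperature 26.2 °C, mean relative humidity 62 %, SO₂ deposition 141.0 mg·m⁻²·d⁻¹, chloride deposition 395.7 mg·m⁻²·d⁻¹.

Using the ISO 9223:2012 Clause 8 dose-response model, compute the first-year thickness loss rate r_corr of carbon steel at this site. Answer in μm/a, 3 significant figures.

carbon steel: temperature factor f = -0.054·(16.2) = -0.8748
  sulphur-dioxide contribution → 33.43 μm/a
  chloride contribution → 91.76 μm/a
  total first-year rate 125.2 μm/a

r_corr = 125 μm/a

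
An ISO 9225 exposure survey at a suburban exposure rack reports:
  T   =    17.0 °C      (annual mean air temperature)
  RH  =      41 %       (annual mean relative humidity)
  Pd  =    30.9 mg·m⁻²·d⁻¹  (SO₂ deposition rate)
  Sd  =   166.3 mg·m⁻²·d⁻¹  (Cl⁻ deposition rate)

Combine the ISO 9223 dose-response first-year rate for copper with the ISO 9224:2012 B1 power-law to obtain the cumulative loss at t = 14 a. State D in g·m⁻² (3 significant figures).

D(14) = 25.7 g·m⁻²

copper: f(T) = -0.080·(T−10) [T>10 °C] = -0.5600
  SO₂ term: 0.0053·30.9^0.26·exp(0.059·41-0.5600) = 0.08299
  Cl⁻ term: 0.01025·166.3^0.27·exp(0.036·41+0.049·17.0) = 0.4103
  r_corr = 0.08299 + 0.4103 = 0.4933 μm/a
ISO 9224: D(t) = r_corr · t^b with b = 0.667 (copper, B1)
  D(14) = 0.4933 × 14^0.667 = 0.4933 × 5.814 = 2.868 μm
  Mass loss = 2.868 μm × 8.96 g/cm³ = 25.7 g·m⁻²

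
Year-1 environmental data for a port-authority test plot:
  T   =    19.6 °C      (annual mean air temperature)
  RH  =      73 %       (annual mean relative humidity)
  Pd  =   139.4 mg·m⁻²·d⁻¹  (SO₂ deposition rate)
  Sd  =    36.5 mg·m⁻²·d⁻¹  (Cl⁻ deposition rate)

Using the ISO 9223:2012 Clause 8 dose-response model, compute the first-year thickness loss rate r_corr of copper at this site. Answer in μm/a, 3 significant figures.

r_corr = 1.64 μm/a

copper: f(T) = -0.080·(T−10) [T>10 °C] = -0.7680
  sulphur-dioxide contribution → 0.6588 μm/a
  chloride contribution → 0.9794 μm/a
  ⇒ r_corr(copper) = 1.638 μm/a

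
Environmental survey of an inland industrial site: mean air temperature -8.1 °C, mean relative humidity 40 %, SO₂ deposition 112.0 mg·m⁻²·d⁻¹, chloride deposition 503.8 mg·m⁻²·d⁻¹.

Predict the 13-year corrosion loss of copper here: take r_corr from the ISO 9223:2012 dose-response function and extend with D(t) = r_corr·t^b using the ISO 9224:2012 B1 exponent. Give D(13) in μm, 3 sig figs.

copper: temperature factor f = +0.126·(-18.1) = -2.2806
  sulphur-dioxide contribution → 0.01957 μm/a
  chloride contribution → 0.1561 μm/a
  ⇒ r_corr(copper) = 0.1756 μm/a
Long-term exponent b (ISO 9224 Table 2, B1) = 0.667
  D(13) = 0.1756 × 13^0.667 = 0.1756 × 5.534 = 0.9719 μm

D(13) = 0.972 μm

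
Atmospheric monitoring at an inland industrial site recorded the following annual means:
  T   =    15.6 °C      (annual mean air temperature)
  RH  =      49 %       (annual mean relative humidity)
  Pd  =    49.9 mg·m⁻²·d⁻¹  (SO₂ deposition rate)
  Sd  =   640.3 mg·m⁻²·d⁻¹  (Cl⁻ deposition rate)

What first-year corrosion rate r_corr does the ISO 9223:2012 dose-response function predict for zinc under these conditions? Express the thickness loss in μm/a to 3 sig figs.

r_corr = 4.34 μm/a

zinc: f(T) = -0.071·(T−10) [T>10 °C] = -0.3976
  SO₂ term: 0.0129·49.9^0.44·exp(0.046·49-0.3976) = 0.4613
  Cl⁻ term: 0.0175·640.3^0.57·exp(0.008·49+0.085·15.6) = 3.88
  sum: 0.4613 + 3.88 → r_corr = 4.341 μm/a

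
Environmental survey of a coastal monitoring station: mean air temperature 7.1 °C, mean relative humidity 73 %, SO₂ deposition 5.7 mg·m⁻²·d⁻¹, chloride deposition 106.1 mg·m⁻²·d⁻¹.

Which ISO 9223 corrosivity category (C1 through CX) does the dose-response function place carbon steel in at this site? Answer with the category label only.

C3

carbon steel: T≤10 °C ⇒ hinge +0.150·(7.1−10) = -0.4350
  Pd branch = 1.77·Pd^0.52·e^(0.02·RH+f) = 12.19 μm/a
  Sd branch = 0.102·Sd^0.62·e^(0.033·RH+0.04·T) = 27.17 μm/a
  r_corr = 12.19 + 27.17 = 39.37 μm/a
Category bounds: 25…50 μm/a bracket r_corr ⇒ C3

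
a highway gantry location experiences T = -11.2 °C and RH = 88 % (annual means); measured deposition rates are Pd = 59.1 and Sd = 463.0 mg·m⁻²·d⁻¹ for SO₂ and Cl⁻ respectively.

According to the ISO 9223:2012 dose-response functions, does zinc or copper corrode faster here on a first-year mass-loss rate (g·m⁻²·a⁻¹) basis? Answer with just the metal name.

zinc: temperature factor f = +0.038·(-21.2) = -0.8056
  SO₂ term: 0.0129·59.1^0.44·exp(0.046·88-0.8056) = 1.987
  Sd branch = 0.0175·Sd^0.57·e^(0.008·RH+0.085·T) = 0.4516 μm/a
  sum: 1.987 + 0.4516 → r_corr = 2.439 μm/a
  mass loss = 2.439 μm/a × 7.14 g/cm³ = 17.41 g·m⁻²·a⁻¹
copper: f(T) = +0.126·(T−10) [T≤10 °C] = -2.6712
  SO₂ term: 0.0053·59.1^0.26·exp(0.059·88-2.6712) = 0.1904
  Sd branch = 0.01025·Sd^0.27·e^(0.036·RH+0.049·T) = 0.7378 μm/a
  r_corr = 0.1904 + 0.7378 = 0.9282 μm/a
  mass loss = 0.9282 μm/a × 8.96 g/cm³ = 8.317 g·m⁻²·a⁻¹
Ordering by g·m⁻²·a⁻¹: zinc (17.4) > copper (8.32)

zinc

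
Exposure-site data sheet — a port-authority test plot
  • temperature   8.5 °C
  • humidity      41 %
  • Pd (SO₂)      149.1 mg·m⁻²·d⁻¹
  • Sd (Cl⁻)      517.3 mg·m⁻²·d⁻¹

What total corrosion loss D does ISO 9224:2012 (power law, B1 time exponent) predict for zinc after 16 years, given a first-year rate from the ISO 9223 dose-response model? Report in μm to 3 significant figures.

zinc: f(T) = +0.038·(T−10) [T≤10 °C] = -0.0570
  SO₂ term: 0.0129·149.1^0.44·exp(0.046·41-0.0570) = 0.7265
  Sd branch = 0.0175·Sd^0.57·e^(0.008·RH+0.085·T) = 1.762 μm/a
  sum: 0.7265 + 1.762 → r_corr = 2.489 μm/a
Power-law: D(16) = r_corr · 16^0.813
  D(16) = 2.489 × 16^0.813 = 2.489 × 9.527 = 23.71 μm

D(16) = 23.7 μm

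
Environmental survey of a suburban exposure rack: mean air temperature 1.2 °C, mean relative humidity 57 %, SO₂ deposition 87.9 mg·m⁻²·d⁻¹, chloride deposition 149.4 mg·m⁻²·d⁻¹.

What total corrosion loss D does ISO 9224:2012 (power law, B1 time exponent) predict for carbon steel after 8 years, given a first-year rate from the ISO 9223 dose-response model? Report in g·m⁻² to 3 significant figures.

D(8) = 718 g·m⁻²

carbon steel: temperature factor f = +0.150·(-8.8) = -1.3200
  sulphur-dioxide contribution → 15.16 μm/a
  chloride contribution → 15.65 μm/a
  ⇒ r_corr(carbon steel) = 30.81 μm/a
ISO 9224: D(t) = r_corr · t^b with b = 0.523 (carbon steel, B1)
  D(8) = 30.81 × 8^0.523 = 30.81 × 2.967 = 91.4 μm
  Mass loss = 91.4 μm × 7.85 g/cm³ = 717.5 g·m⁻²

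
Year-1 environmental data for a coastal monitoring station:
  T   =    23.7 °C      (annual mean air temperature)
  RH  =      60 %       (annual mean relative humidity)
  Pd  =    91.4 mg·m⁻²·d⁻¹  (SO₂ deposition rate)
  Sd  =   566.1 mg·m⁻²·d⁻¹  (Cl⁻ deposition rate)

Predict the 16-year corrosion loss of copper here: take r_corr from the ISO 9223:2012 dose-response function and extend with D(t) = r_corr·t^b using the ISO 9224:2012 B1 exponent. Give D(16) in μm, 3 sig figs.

D(16) = 11.2 μm

copper: f(T) = -0.080·(T−10) [T>10 °C] = -1.0960
  sulphur-dioxide contribution → 0.1975 μm/a
  chloride contribution → 1.572 μm/a
  ⇒ r_corr(copper) = 1.769 μm/a
ISO 9224: D(t) = r_corr · t^b with b = 0.667 (copper, B1)
  D(16) = 1.769 × 16^0.667 = 1.769 × 6.355 = 11.25 μm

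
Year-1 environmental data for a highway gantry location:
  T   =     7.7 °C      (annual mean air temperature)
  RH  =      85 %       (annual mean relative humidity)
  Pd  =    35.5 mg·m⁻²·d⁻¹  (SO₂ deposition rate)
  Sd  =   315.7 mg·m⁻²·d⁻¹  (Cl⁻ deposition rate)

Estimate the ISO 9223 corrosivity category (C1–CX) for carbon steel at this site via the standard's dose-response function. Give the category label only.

C5

carbon steel: T≤10 °C ⇒ hinge +0.150·(7.7−10) = -0.3450
  Pd branch = 1.77·Pd^0.52·e^(0.02·RH+f) = 43.91 μm/a
  Cl⁻ term: 0.102·315.7^0.62·exp(0.033·85+0.04·7.7) = 81.3
  r_corr = 43.91 + 81.3 = 125.2 μm/a
ISO 9223 Table 2 (carbon steel): 80 < 125 ≤ 200 μm/a ⇒ C5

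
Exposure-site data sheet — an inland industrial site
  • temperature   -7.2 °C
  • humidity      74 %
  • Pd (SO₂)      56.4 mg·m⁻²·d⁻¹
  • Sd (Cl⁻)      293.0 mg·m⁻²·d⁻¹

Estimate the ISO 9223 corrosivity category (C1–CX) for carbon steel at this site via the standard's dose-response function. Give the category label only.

carbon steel: f(T) = +0.150·(T−10) [T≤10 °C] = -2.5800
  SO₂ term: 1.77·56.4^0.52·exp(0.02·74-2.5800) = 4.796
  Sd branch = 0.102·Sd^0.62·e^(0.033·RH+0.04·T) = 29.75 μm/a
  sum: 4.796 + 29.75 → r_corr = 34.55 μm/a
ISO 9223 Table 2 (carbon steel): 25 < 34.5 ≤ 50 μm/a ⇒ C3

C3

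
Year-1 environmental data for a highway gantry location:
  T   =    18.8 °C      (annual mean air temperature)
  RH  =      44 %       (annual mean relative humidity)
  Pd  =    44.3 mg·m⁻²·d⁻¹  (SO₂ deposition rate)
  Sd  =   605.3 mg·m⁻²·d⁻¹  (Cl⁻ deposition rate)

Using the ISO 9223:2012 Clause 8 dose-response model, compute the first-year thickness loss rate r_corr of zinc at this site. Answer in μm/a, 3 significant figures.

zinc: f(T) = -0.071·(T−10) [T>10 °C] = -0.6248
  Pd branch = 0.0129·Pd^0.44·e^(0.046·RH+f) = 0.2771 μm/a
  Cl⁻ term: 0.0175·605.3^0.57·exp(0.008·44+0.085·18.8) = 4.738
  sum: 0.2771 + 4.738 → r_corr = 5.016 μm/a

r_corr = 5.02 μm/a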